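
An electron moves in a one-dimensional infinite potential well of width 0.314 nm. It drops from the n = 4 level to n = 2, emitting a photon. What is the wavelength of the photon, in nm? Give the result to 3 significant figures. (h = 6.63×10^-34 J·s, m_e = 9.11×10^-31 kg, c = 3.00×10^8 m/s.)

E_1 = h²/(8m_eL²) = 6.117×10^-19 J, so ΔE = (4² − 2²)E_1 = 7.340×10^-18 J.
λ = hc/ΔE = (6.63×10^-34·3.00×10^8)/7.340×10^-18 = 2.71×10^-8 m = 27.1 nm.

λ = 27.1 nm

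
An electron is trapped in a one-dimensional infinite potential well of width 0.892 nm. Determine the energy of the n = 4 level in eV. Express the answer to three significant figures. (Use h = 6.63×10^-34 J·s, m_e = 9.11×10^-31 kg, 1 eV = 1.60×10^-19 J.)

For an infinite well E_n = n²h²/(8m_eL²), so E_1 = h²/(8m_eL²) = (6.63×10^-34)²/(8·9.11×10^-31·(8.92×10^-10 m)²) = 7.580×10^-20 J.
Then E_4 = 4²·E_1 = 16·7.580×10^-20 J = 1.213×10^-18 J.
Converting, E_4 = 1.213×10^-18 J / (1.60×10^-19 J/eV) = 7.58 eV.

E_4 = 7.58 eV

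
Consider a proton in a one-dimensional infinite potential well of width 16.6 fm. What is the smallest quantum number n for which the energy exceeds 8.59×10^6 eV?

E_1 = h²/(8m_pL²) = 1.190×10^-13 J = 7.428×10^5 eV.
Need n² > 8.59×10^6/7.428×10^5 = 11.56, i.e. n > 3.400.
The smallest integer satisfying this is n = 4.

n = 4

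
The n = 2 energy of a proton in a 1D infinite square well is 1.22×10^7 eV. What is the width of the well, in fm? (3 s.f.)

From E_n = n²h²/(8m_pL²), L = n·h/√(8m_pE_n).
E_2 = 1.22×10^7 eV = 1.954×10^-12 J, so L = 2·6.626×10^-34/√(8·1.673×10^-27·1.954×10^-12) = 8.19×10^-15 m = 8.19 fm.

L = 8.19 fm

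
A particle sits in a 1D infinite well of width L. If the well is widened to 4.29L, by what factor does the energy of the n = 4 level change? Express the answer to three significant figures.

0.0543

E_n ∝ 1/L², so the energy scales by 1/4.29² = 0.0543.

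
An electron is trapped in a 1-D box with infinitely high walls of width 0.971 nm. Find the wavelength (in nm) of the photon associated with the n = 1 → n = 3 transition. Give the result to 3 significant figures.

λ = 389 nm

E_1 = h²/(8m_eL²) = 6.390×10^-20 J, so ΔE = (3² − 1²)E_1 = 5.112×10^-19 J.
λ = hc/ΔE = (6.626×10^-34·2.998×10^8)/5.112×10^-19 = 3.89×10^-7 m = 389 nm.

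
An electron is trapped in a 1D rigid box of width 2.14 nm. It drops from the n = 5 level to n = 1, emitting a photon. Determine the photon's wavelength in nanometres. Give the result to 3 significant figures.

E_1 = h²/(8m_eL²) = 1.316×10^-20 J, so ΔE = (5² − 1²)E_1 = 3.158×10^-19 J.
λ = hc/ΔE = (6.626×10^-34·2.998×10^8)/3.158×10^-19 = 6.29×10^-7 m = 629 nm.

λ = 629 nm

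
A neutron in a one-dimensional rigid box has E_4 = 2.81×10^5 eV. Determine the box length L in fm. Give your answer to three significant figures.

From E_n = n²h²/(8m_nL²), L = n·h/√(8m_nE_n).
E_4 = 2.81×10^5 eV = 4.502×10^-14 J, so L = 4·6.626×10^-34/√(8·1.675×10^-27·4.502×10^-14) = 1.08×10^-13 m = 108 fm.

L = 108 fm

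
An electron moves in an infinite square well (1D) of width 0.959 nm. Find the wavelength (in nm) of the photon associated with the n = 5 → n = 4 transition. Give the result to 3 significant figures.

E_1 = h²/(8m_eL²) = 6.551×10^-20 J, so ΔE = (5² − 4²)E_1 = 5.896×10^-19 J.
λ = hc/ΔE = (6.626×10^-34·2.998×10^8)/5.896×10^-19 = 3.37×10^-7 m = 337 nm.

λ = 337 nm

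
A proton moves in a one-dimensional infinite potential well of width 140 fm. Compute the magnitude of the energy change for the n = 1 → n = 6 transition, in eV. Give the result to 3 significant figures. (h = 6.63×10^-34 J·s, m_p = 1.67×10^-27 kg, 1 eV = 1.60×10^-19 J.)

E_1 = h²/(8m_pL²) = 1.679×10^-15 J.
|ΔE| = |1² − 6²|·E_1 = 35·1.679×10^-15 J = 5.877×10^-14 J = 3.67×10^5 eV.

|ΔE| = 3.67×10^5 eV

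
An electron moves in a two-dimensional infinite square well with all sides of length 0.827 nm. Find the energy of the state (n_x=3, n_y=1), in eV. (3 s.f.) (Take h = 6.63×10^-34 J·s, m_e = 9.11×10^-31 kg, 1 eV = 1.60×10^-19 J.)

For a 2D rectangular well E = (h²/8m_e)·Σ n_i²/L_i² = (6.63×10^-34)²/(8·9.11×10^-31) · [3²/(0.827 nm)² + 1²/(0.827 nm)²].
Evaluating gives E = 8.819×10^-19 J = 5.51 eV.

E = 5.51 eV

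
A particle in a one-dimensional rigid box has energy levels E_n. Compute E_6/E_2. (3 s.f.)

9.00

E_n ∝ n², so E_6/E_2 = 6²/2² = 36/4 = 9.00.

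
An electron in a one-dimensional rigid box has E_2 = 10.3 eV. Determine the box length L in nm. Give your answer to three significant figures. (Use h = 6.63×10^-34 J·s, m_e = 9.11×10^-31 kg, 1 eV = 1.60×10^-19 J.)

L = 0.383 nm

From E_n = n²h²/(8m_eL²), L = n·h/√(8m_eE_n).
E_2 = 10.3 eV = 1.648×10^-18 J, so L = 2·6.63×10^-34/√(8·9.11×10^-31·1.648×10^-18) = 3.83×10^-10 m = 0.383 nm.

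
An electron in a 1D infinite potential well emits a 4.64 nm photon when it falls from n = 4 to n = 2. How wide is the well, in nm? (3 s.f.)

The photon carries ΔE = hc/λ = 6.626×10^-34·2.998×10^8/4.64×10^-9 m = 4.281×10^-17 J.
Since ΔE = (4² − 2²)E_1, E_1 = 3.567×10^-18 J, and L = h/√(8m_eE_1) = 1.30×10^-10 m = 0.130 nm.

L = 0.130 nm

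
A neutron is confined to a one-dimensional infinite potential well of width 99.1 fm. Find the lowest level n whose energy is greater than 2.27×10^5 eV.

E_1 = h²/(8m_nL²) = 3.336×10^-15 J = 2.082×10^4 eV.
Need n² > 2.27×10^5/2.082×10^4 = 10.90, i.e. n > 3.302.
The smallest integer satisfying this is n = 4.

n = 4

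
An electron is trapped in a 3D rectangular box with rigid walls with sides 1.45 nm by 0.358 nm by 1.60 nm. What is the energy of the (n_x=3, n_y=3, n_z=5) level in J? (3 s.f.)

E = 5.08×10^-18 J

For a 3D rectangular well E = (h²/8m_e)·Σ n_i²/L_i² = (6.626×10^-34)²/(8·9.109×10^-31) · [3²/(1.45 nm)² + 3²/(0.358 nm)² + 5²/(1.60 nm)²].
Evaluating gives E = 5.08×10^-18 J.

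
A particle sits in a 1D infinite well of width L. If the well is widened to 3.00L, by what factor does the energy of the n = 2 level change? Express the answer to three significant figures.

0.111

E_n ∝ 1/L², so the energy scales by 1/3.00² = 0.111.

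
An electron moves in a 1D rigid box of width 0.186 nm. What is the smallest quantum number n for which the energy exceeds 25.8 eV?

n = 2

E_1 = h²/(8m_eL²) = 1.741×10^-18 J = 10.87 eV.
Need n² > 25.8/10.87 = 2.374, i.e. n > 1.541.
The smallest integer satisfying this is n = 2.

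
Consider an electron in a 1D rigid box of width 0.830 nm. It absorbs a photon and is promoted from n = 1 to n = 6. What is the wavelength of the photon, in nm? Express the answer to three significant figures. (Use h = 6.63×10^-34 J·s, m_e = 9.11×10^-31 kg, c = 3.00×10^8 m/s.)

λ = 64.9 nm

E_1 = h²/(8m_eL²) = 8.755×10^-20 J, so ΔE = (6² − 1²)E_1 = 3.064×10^-18 J.
λ = hc/ΔE = (6.63×10^-34·3.00×10^8)/3.064×10^-18 = 6.49×10^-8 m = 64.9 nm.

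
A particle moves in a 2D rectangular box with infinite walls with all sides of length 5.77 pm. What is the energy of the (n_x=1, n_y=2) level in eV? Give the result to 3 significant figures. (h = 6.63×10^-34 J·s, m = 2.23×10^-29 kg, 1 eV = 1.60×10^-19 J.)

For a 2D rectangular well E = (h²/8m)·Σ n_i²/L_i² = (6.63×10^-34)²/(8·2.23×10^-29) · [1²/(5.77 pm)² + 2²/(5.77 pm)²].
Evaluating gives E = 3.700×10^-16 J = 2.31×10^3 eV.

E = 2.31×10^3 eV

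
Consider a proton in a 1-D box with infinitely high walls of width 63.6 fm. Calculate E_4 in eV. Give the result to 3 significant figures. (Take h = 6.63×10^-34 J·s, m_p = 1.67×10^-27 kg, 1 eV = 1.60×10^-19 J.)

For an infinite well E_n = n²h²/(8m_pL²), so E_1 = h²/(8m_pL²) = (6.63×10^-34)²/(8·1.67×10^-27·(6.36×10^-14 m)²) = 8.134×10^-15 J.
Then E_4 = 4²·E_1 = 16·8.134×10^-15 J = 1.301×10^-13 J.
Converting, E_4 = 1.301×10^-13 J / (1.60×10^-19 J/eV) = 8.13×10^5 eV.

E_4 = 8.13×10^5 eV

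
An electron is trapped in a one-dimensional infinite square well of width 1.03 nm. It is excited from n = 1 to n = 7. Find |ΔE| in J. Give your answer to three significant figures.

E_1 = h²/(8m_eL²) = 5.679×10^-20 J.
|ΔE| = |1² − 7²|·E_1 = 48·5.679×10^-20 J = 2.73×10^-18 J.

|ΔE| = 2.73×10^-18 J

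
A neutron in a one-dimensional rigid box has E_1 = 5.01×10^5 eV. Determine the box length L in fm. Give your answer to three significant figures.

L = 20.2 fm

From E_n = n²h²/(8m_nL²), L = n·h/√(8m_nE_n).
E_1 = 5.01×10^5 eV = 8.026×10^-14 J, so L = 1·6.626×10^-34/√(8·1.675×10^-27·8.026×10^-14) = 2.02×10^-14 m = 20.2 fm.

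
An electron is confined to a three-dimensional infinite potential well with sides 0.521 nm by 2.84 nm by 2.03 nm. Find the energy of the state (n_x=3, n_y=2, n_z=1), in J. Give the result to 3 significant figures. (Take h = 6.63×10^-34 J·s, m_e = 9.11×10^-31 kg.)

E = 2.04×10^-18 J

For a 3D rectangular well E = (h²/8m_e)·Σ n_i²/L_i² = (6.63×10^-34)²/(8·9.11×10^-31) · [3²/(0.521 nm)² + 2²/(2.84 nm)² + 1²/(2.03 nm)²].
Evaluating gives E = 2.04×10^-18 J.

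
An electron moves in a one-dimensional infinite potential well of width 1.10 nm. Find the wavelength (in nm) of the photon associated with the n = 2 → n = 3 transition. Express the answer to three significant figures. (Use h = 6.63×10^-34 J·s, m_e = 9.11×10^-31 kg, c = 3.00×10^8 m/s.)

E_1 = h²/(8m_eL²) = 4.985×10^-20 J, so ΔE = (3² − 2²)E_1 = 2.492×10^-19 J.
λ = hc/ΔE = (6.63×10^-34·3.00×10^8)/2.492×10^-19 = 7.98×10^-7 m = 798 nm.

λ = 798 nm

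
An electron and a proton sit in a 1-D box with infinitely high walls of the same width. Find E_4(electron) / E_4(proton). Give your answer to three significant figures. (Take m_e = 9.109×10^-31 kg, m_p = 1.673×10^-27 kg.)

E_n ∝ 1/m at fixed n and L, so the ratio is m_p/m_e = 1.673×10^-27/9.109×10^-31 = 1.84×10^3.

1.84×10^3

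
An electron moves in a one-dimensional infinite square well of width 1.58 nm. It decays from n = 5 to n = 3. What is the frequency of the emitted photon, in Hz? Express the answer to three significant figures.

f = 5.83×10^14 Hz

E_1 = h²/(8m_eL²) = 2.413×10^-20 J and ΔE = (5² − 3²)E_1 = 3.861×10^-19 J.
f = ΔE/h = 3.861×10^-19/6.626×10^-34 = 5.83×10^14 Hz.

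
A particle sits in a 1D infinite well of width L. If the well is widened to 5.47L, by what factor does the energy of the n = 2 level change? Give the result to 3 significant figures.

E_n ∝ 1/L², so the energy scales by 1/5.47² = 0.0334.

0.0334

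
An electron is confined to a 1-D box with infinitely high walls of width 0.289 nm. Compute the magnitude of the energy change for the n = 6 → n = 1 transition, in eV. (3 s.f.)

E_1 = h²/(8m_eL²) = 7.214×10^-19 J.
|ΔE| = |6² − 1²|·E_1 = 35·7.214×10^-19 J = 2.525×10^-17 J = 158 eV.

|ΔE| = 158 eV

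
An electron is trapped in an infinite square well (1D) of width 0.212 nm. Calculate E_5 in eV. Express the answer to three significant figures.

E_5 = 209 eV

For an infinite well E_n = n²h²/(8m_eL²), so E_1 = h²/(8m_eL²) = (6.626×10^-34)²/(8·9.109×10^-31·(2.12×10^-10 m)²) = 1.341×10^-18 J.
Then E_5 = 5²·E_1 = 25·1.341×10^-18 J = 3.352×10^-17 J.
Converting, E_5 = 3.352×10^-17 J / (1.602×10^-19 J/eV) = 209 eV.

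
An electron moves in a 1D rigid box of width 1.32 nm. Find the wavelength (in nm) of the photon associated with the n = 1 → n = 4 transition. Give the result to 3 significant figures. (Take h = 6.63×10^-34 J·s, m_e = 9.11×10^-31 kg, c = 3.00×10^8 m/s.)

E_1 = h²/(8m_eL²) = 3.462×10^-20 J, so ΔE = (4² − 1²)E_1 = 5.193×10^-19 J.
λ = hc/ΔE = (6.63×10^-34·3.00×10^8)/5.193×10^-19 = 3.83×10^-7 m = 383 nm.

λ = 383 nm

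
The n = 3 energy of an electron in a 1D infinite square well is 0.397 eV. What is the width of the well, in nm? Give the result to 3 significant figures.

From E_n = n²h²/(8m_eL²), L = n·h/√(8m_eE_n).
E_3 = 0.397 eV = 6.360×10^-20 J, so L = 3·6.626×10^-34/√(8·9.109×10^-31·6.360×10^-20) = 2.92×10^-9 m = 2.92 nm.

L = 2.92 nm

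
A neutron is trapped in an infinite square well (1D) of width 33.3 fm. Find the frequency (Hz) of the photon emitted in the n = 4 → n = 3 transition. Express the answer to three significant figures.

E_1 = h²/(8m_nL²) = 2.955×10^-14 J and ΔE = (4² − 3²)E_1 = 2.068×10^-13 J.
f = ΔE/h = 2.068×10^-13/6.626×10^-34 = 3.12×10^20 Hz.

f = 3.12×10^20 Hz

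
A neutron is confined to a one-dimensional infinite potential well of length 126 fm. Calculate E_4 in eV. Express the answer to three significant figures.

For an infinite well E_n = n²h²/(8m_nL²), so E_1 = h²/(8m_nL²) = (6.626×10^-34)²/(8·1.675×10^-27·(1.26×10^-13 m)²) = 2.064×10^-15 J.
Then E_4 = 4²·E_1 = 16·2.064×10^-15 J = 3.302×10^-14 J.
Converting, E_4 = 3.302×10^-14 J / (1.602×10^-19 J/eV) = 2.06×10^5 eV.

E_4 = 2.06×10^5 eV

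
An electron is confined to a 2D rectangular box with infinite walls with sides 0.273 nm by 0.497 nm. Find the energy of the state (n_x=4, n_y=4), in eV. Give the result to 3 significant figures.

E = 105 eV

For a 2D rectangular well E = (h²/8m_e)·Σ n_i²/L_i² = (6.626×10^-34)²/(8·9.109×10^-31) · [4²/(0.273 nm)² + 4²/(0.497 nm)²].
Evaluating gives E = 1.684×10^-17 J = 105 eV.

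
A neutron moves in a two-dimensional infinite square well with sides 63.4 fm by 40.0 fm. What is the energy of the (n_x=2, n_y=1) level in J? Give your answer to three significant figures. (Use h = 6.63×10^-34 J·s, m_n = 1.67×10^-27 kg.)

E = 5.33×10^-14 J

For a 2D rectangular well E = (h²/8m_n)·Σ n_i²/L_i² = (6.63×10^-34)²/(8·1.67×10^-27) · [2²/(63.4 fm)² + 1²/(40.0 fm)²].
Evaluating gives E = 5.33×10^-14 J.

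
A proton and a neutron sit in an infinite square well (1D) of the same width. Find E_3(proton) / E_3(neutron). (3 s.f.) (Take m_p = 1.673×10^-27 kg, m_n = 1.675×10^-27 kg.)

1.00

E_n ∝ 1/m at fixed n and L, so the ratio is m_n/m_p = 1.675×10^-27/1.673×10^-27 = 1.00.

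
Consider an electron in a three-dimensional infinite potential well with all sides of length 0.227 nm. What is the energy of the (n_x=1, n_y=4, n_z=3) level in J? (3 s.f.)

For a 3D rectangular well E = (h²/8m_e)·Σ n_i²/L_i² = (6.626×10^-34)²/(8·9.109×10^-31) · [1²/(0.227 nm)² + 4²/(0.227 nm)² + 3²/(0.227 nm)²].
Evaluating gives E = 3.04×10^-17 J.

E = 3.04×10^-17 J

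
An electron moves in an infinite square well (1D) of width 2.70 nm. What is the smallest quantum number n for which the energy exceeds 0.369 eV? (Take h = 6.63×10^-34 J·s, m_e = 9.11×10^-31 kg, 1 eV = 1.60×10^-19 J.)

n = 3

E_1 = h²/(8m_eL²) = 8.274×10^-21 J = 0.05171 eV.
Need n² > 0.369/0.05171 = 7.136, i.e. n > 2.671.
The smallest integer satisfying this is n = 3.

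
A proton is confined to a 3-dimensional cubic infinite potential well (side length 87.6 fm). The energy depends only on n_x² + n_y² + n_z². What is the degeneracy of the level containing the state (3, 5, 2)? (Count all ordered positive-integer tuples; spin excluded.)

The level has n_x² + n_y² + n_z² = 38. The ordered positive-integer solutions are (1, 1, 6), (1, 6, 1), (2, 3, 5), (2, 5, 3), (3, 2, 5), (3, 5, 2), (5, 2, 3), (5, 3, 2), (6, 1, 1).
That gives 9 states.

degeneracy = 9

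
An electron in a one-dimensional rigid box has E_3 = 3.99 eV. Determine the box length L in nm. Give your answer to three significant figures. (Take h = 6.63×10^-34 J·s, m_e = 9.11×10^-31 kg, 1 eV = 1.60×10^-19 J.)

L = 0.922 nm

From E_n = n²h²/(8m_eL²), L = n·h/√(8m_eE_n).
E_3 = 3.99 eV = 6.384×10^-19 J, so L = 3·6.63×10^-34/√(8·9.11×10^-31·6.384×10^-19) = 9.22×10^-10 m = 0.922 nm.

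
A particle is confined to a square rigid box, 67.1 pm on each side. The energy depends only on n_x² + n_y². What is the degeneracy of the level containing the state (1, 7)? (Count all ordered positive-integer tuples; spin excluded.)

The level has n_x² + n_y² = 50. The ordered positive-integer solutions are (1, 7), (5, 5), (7, 1).
That gives 3 states.

degeneracy = 3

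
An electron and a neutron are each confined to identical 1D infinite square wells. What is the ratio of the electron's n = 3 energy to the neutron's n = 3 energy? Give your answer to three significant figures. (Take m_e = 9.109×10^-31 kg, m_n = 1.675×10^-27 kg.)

1.84×10^3

E_n ∝ 1/m at fixed n and L, so the ratio is m_n/m_e = 1.675×10^-27/9.109×10^-31 = 1.84×10^3.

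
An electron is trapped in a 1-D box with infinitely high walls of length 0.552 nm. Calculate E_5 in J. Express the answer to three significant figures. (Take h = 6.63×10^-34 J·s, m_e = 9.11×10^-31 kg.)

E_5 = 4.95×10^-18 J

For an infinite well E_n = n²h²/(8m_eL²), so E_1 = h²/(8m_eL²) = (6.63×10^-34)²/(8·9.11×10^-31·(5.52×10^-10 m)²) = 1.979×10^-19 J.
Then E_5 = 5²·E_1 = 25·1.979×10^-19 J = 4.95×10^-18 J.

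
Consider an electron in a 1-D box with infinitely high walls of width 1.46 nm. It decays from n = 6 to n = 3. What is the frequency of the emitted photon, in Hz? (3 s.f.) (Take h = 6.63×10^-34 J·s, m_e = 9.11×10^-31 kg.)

f = 1.15×10^15 Hz

E_1 = h²/(8m_eL²) = 2.830×10^-20 J and ΔE = (6² − 3²)E_1 = 7.641×10^-19 J.
f = ΔE/h = 7.641×10^-19/6.63×10^-34 = 1.15×10^15 Hz.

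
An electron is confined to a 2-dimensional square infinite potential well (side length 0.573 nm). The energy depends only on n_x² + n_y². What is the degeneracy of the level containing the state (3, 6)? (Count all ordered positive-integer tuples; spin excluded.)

The level has n_x² + n_y² = 45. The ordered positive-integer solutions are (3, 6), (6, 3).
That gives 2 states.

degeneracy = 2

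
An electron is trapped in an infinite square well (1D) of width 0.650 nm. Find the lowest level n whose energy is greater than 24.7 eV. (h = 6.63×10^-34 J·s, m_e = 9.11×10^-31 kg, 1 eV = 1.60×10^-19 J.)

n = 6

E_1 = h²/(8m_eL²) = 1.428×10^-19 J = 0.8925 eV.
Need n² > 24.7/0.8925 = 27.68, i.e. n > 5.261.
The smallest integer satisfying this is n = 6.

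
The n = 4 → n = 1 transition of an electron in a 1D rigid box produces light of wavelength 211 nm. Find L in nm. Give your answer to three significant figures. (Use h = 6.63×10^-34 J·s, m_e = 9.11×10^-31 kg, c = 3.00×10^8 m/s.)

L = 0.980 nm

The photon carries ΔE = hc/λ = 6.63×10^-34·3.00×10^8/2.11×10^-7 m = 9.427×10^-19 J.
Since ΔE = (4² − 1²)E_1, E_1 = 6.285×10^-20 J, and L = h/√(8m_eE_1) = 9.80×10^-10 m = 0.980 nm.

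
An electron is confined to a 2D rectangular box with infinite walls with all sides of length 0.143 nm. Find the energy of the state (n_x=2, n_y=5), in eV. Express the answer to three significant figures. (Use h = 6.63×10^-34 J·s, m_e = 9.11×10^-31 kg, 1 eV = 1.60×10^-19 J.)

For a 2D rectangular well E = (h²/8m_e)·Σ n_i²/L_i² = (6.63×10^-34)²/(8·9.11×10^-31) · [2²/(0.143 nm)² + 5²/(0.143 nm)²].
Evaluating gives E = 8.554×10^-17 J = 535 eV.

E = 535 eV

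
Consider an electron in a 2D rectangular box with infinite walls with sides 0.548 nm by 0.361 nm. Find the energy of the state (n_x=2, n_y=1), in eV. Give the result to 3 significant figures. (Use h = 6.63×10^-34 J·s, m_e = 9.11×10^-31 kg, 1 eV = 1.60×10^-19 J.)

E = 7.91 eV

For a 2D rectangular well E = (h²/8m_e)·Σ n_i²/L_i² = (6.63×10^-34)²/(8·9.11×10^-31) · [2²/(0.548 nm)² + 1²/(0.361 nm)²].
Evaluating gives E = 1.266×10^-18 J = 7.91 eV.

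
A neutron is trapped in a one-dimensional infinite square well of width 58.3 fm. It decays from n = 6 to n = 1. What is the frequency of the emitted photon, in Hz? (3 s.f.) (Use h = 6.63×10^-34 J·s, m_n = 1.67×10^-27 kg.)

f = 5.11×10^20 Hz

E_1 = h²/(8m_nL²) = 9.680×10^-15 J and ΔE = (6² − 1²)E_1 = 3.388×10^-13 J.
f = ΔE/h = 3.388×10^-13/6.63×10^-34 = 5.11×10^20 Hz.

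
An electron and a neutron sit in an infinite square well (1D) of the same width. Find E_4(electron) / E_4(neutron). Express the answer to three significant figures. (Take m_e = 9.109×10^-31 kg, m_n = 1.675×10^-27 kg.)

E_n ∝ 1/m at fixed n and L, so the ratio is m_n/m_e = 1.675×10^-27/9.109×10^-31 = 1.84×10^3.

1.84×10^3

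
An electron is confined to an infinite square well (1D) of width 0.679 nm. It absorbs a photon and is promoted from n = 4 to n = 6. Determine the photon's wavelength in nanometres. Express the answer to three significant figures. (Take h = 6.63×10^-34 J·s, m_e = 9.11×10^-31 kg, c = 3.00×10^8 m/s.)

E_1 = h²/(8m_eL²) = 1.308×10^-19 J, so ΔE = (6² − 4²)E_1 = 2.616×10^-18 J.
λ = hc/ΔE = (6.63×10^-34·3.00×10^8)/2.616×10^-18 = 7.60×10^-8 m = 76.0 nm.

λ = 76.0 nm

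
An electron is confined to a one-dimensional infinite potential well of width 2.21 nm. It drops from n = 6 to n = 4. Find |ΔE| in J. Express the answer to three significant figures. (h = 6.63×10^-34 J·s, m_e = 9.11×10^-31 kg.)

E_1 = h²/(8m_eL²) = 1.235×10^-20 J.
|ΔE| = |6² − 4²|·E_1 = 20·1.235×10^-20 J = 2.47×10^-19 J.

|ΔE| = 2.47×10^-19 J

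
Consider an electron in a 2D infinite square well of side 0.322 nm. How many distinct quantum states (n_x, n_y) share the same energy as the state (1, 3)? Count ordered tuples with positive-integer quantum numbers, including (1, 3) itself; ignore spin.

The level has n_x² + n_y² = 10. The ordered positive-integer solutions are (1, 3), (3, 1).
That gives 2 states.

degeneracy = 2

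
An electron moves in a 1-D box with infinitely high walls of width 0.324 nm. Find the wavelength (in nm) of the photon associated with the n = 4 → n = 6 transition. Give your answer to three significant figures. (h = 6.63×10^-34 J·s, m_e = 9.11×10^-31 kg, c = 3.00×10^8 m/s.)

E_1 = h²/(8m_eL²) = 5.746×10^-19 J, so ΔE = (6² − 4²)E_1 = 1.149×10^-17 J.
λ = hc/ΔE = (6.63×10^-34·3.00×10^8)/1.149×10^-17 = 1.73×10^-8 m = 17.3 nm.

λ = 17.3 nm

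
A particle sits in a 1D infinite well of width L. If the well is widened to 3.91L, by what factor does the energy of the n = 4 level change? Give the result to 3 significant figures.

0.0654

E_n ∝ 1/L², so the energy scales by 1/3.91² = 0.0654.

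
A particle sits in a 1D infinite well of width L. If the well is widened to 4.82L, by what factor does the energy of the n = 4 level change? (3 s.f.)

0.0430

E_n ∝ 1/L², so the energy scales by 1/4.82² = 0.0430.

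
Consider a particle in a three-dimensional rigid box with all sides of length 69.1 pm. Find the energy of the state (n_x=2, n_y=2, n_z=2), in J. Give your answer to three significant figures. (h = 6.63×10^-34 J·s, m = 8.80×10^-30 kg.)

E = 1.57×10^-17 J

For a 3D rectangular well E = (h²/8m)·Σ n_i²/L_i² = (6.63×10^-34)²/(8·8.80×10^-30) · [2²/(69.1 pm)² + 2²/(69.1 pm)² + 2²/(69.1 pm)²].
Evaluating gives E = 1.57×10^-17 J.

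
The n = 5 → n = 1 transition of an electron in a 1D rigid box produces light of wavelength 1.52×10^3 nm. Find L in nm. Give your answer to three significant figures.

The photon carries ΔE = hc/λ = 6.626×10^-34·2.998×10^8/1.52×10^-6 m = 1.307×10^-19 J.
Since ΔE = (5² − 1²)E_1, E_1 = 5.446×10^-21 J, and L = h/√(8m_eE_1) = 3.33×10^-9 m = 3.33 nm.

L = 3.33 nm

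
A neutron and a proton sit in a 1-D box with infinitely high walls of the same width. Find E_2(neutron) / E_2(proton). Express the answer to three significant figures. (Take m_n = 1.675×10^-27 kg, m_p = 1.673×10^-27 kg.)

0.999

E_n ∝ 1/m at fixed n and L, so the ratio is m_p/m_n = 1.673×10^-27/1.675×10^-27 = 0.999.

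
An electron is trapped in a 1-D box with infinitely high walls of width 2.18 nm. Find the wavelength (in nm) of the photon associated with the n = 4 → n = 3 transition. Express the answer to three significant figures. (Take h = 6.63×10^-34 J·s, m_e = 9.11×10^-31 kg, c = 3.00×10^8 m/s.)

E_1 = h²/(8m_eL²) = 1.269×10^-20 J, so ΔE = (4² − 3²)E_1 = 8.883×10^-20 J.
λ = hc/ΔE = (6.63×10^-34·3.00×10^8)/8.883×10^-20 = 2.24×10^-6 m = 2.24×10^3 nm.

λ = 2.24×10^3 nm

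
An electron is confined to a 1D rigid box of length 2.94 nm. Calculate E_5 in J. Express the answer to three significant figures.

E_5 = 1.74×10^-19 J

For an infinite well E_n = n²h²/(8m_eL²), so E_1 = h²/(8m_eL²) = (6.626×10^-34)²/(8·9.109×10^-31·(2.94×10^-9 m)²) = 6.970×10^-21 J.
Then E_5 = 5²·E_1 = 25·6.970×10^-21 J = 1.74×10^-19 J.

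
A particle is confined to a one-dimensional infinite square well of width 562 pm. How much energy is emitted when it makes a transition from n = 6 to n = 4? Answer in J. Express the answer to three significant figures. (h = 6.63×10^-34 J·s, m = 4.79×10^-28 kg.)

|ΔE| = 7.26×10^-21 J

E_1 = h²/(8mL²) = 3.632×10^-22 J.
|ΔE| = |6² − 4²|·E_1 = 20·3.632×10^-22 J = 7.26×10^-21 J.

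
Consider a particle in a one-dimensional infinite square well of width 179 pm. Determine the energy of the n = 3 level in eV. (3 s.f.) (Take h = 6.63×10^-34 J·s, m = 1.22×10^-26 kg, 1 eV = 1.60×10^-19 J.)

For an infinite well E_n = n²h²/(8mL²), so E_1 = h²/(8mL²) = (6.63×10^-34)²/(8·1.22×10^-26·(1.79×10^-10 m)²) = 1.406×10^-22 J.
Then E_3 = 3²·E_1 = 9·1.406×10^-22 J = 1.265×10^-21 J.
Converting, E_3 = 1.265×10^-21 J / (1.60×10^-19 J/eV) = 0.00791 eV.

E_3 = 0.00791 eV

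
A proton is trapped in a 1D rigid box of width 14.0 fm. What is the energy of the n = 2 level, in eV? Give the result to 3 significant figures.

For an infinite well E_n = n²h²/(8m_pL²), so E_1 = h²/(8m_pL²) = (6.626×10^-34)²/(8·1.673×10^-27·(1.40×10^-14 m)²) = 1.674×10^-13 J.
Then E_2 = 2²·E_1 = 4·1.674×10^-13 J = 6.696×10^-13 J.
Converting, E_2 = 6.696×10^-13 J / (1.602×10^-19 J/eV) = 4.18×10^6 eV.

E_2 = 4.18×10^6 eV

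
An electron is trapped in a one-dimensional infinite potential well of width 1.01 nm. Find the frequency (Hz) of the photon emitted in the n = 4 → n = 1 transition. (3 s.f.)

E_1 = h²/(8m_eL²) = 5.906×10^-20 J and ΔE = (4² − 1²)E_1 = 8.859×10^-19 J.
f = ΔE/h = 8.859×10^-19/6.626×10^-34 = 1.34×10^15 Hz.

f = 1.34×10^15 Hz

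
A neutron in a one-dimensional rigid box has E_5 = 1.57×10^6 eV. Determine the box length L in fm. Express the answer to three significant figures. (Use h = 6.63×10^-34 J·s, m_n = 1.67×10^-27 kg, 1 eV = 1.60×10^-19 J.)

From E_n = n²h²/(8m_nL²), L = n·h/√(8m_nE_n).
E_5 = 1.57×10^6 eV = 2.512×10^-13 J, so L = 5·6.63×10^-34/√(8·1.67×10^-27·2.512×10^-13) = 5.72×10^-14 m = 57.2 fm.

L = 57.2 fm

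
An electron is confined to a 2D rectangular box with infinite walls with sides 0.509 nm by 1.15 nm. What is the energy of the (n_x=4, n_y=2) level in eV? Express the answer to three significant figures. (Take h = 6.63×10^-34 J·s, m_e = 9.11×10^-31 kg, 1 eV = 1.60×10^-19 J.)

E = 24.4 eV

For a 2D rectangular well E = (h²/8m_e)·Σ n_i²/L_i² = (6.63×10^-34)²/(8·9.11×10^-31) · [4²/(0.509 nm)² + 2²/(1.15 nm)²].
Evaluating gives E = 3.907×10^-18 J = 24.4 eV.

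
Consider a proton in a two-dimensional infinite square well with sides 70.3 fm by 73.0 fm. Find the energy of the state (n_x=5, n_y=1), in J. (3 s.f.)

E = 1.72×10^-13 J

For a 2D rectangular well E = (h²/8m_p)·Σ n_i²/L_i² = (6.626×10^-34)²/(8·1.673×10^-27) · [5²/(70.3 fm)² + 1²/(73.0 fm)²].
Evaluating gives E = 1.72×10^-13 J.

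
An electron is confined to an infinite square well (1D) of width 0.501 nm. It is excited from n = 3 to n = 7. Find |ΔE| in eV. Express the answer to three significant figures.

|ΔE| = 59.9 eV

E_1 = h²/(8m_eL²) = 2.400×10^-19 J.
|ΔE| = |3² − 7²|·E_1 = 40·2.400×10^-19 J = 9.600×10^-18 J = 59.9 eV.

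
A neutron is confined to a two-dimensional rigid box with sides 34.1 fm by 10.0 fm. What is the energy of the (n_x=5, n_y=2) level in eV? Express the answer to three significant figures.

For a 2D rectangular well E = (h²/8m_n)·Σ n_i²/L_i² = (6.626×10^-34)²/(8·1.675×10^-27) · [5²/(34.1 fm)² + 2²/(10.0 fm)²].
Evaluating gives E = 2.015×10^-12 J = 1.26×10^7 eV.

E = 1.26×10^7 eV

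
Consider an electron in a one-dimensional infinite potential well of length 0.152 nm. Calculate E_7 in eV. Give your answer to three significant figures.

For an infinite well E_n = n²h²/(8m_eL²), so E_1 = h²/(8m_eL²) = (6.626×10^-34)²/(8·9.109×10^-31·(1.52×10^-10 m)²) = 2.608×10^-18 J.
Then E_7 = 7²·E_1 = 49·2.608×10^-18 J = 1.278×10^-16 J.
Converting, E_7 = 1.278×10^-16 J / (1.602×10^-19 J/eV) = 798 eV.

E_7 = 798 eV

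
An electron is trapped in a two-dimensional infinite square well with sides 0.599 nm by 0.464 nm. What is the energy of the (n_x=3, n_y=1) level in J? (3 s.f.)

E = 1.79×10^-18 J

For a 2D rectangular well E = (h²/8m_e)·Σ n_i²/L_i² = (6.626×10^-34)²/(8·9.109×10^-31) · [3²/(0.599 nm)² + 1²/(0.464 nm)²].
Evaluating gives E = 1.79×10^-18 J.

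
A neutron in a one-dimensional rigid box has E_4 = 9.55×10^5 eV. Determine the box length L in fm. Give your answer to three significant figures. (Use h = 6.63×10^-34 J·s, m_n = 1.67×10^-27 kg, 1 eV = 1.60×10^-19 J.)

From E_n = n²h²/(8m_nL²), L = n·h/√(8m_nE_n).
E_4 = 9.55×10^5 eV = 1.528×10^-13 J, so L = 4·6.63×10^-34/√(8·1.67×10^-27·1.528×10^-13) = 5.87×10^-14 m = 58.7 fm.

L = 58.7 fm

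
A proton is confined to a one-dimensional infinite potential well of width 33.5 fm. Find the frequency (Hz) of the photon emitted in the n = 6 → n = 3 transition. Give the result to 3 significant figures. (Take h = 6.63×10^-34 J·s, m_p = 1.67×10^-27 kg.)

E_1 = h²/(8m_pL²) = 2.932×10^-14 J and ΔE = (6² − 3²)E_1 = 7.916×10^-13 J.
f = ΔE/h = 7.916×10^-13/6.63×10^-34 = 1.19×10^21 Hz.

f = 1.19×10^21 Hz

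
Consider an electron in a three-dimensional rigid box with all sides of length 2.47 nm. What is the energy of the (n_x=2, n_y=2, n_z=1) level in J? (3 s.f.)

E = 8.89×10^-20 J

For a 3D rectangular well E = (h²/8m_e)·Σ n_i²/L_i² = (6.626×10^-34)²/(8·9.109×10^-31) · [2²/(2.47 nm)² + 2²/(2.47 nm)² + 1²/(2.47 nm)²].
Evaluating gives E = 8.89×10^-20 J.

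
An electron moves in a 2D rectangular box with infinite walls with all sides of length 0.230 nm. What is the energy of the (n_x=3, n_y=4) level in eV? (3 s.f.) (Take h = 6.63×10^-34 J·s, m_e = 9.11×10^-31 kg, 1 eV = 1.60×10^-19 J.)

E = 178 eV

For a 2D rectangular well E = (h²/8m_e)·Σ n_i²/L_i² = (6.63×10^-34)²/(8·9.11×10^-31) · [3²/(0.230 nm)² + 4²/(0.230 nm)²].
Evaluating gives E = 2.850×10^-17 J = 178 eV.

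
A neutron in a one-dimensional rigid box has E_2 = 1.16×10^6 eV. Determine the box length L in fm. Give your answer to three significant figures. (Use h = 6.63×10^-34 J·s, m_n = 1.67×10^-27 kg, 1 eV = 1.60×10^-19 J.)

From E_n = n²h²/(8m_nL²), L = n·h/√(8m_nE_n).
E_2 = 1.16×10^6 eV = 1.856×10^-13 J, so L = 2·6.63×10^-34/√(8·1.67×10^-27·1.856×10^-13) = 2.66×10^-14 m = 26.6 fm.

L = 26.6 fm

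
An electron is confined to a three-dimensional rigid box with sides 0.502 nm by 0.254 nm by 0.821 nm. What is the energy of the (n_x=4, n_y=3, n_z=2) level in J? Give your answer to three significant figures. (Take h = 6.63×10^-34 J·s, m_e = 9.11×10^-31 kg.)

For a 3D rectangular well E = (h²/8m_e)·Σ n_i²/L_i² = (6.63×10^-34)²/(8·9.11×10^-31) · [4²/(0.502 nm)² + 3²/(0.254 nm)² + 2²/(0.821 nm)²].
Evaluating gives E = 1.26×10^-17 J.

E = 1.26×10^-17 J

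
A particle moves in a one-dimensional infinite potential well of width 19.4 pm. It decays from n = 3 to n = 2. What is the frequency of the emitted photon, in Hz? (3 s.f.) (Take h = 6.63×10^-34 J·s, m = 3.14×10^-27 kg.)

E_1 = h²/(8mL²) = 4.649×10^-20 J and ΔE = (3² − 2²)E_1 = 2.324×10^-19 J.
f = ΔE/h = 2.324×10^-19/6.63×10^-34 = 3.51×10^14 Hz.

f = 3.51×10^14 Hz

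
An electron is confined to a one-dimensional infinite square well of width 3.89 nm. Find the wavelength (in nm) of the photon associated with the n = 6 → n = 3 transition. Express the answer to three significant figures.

E_1 = h²/(8m_eL²) = 3.981×10^-21 J, so ΔE = (6² − 3²)E_1 = 1.075×10^-19 J.
λ = hc/ΔE = (6.626×10^-34·2.998×10^8)/1.075×10^-19 = 1.85×10^-6 m = 1.85×10^3 nm.

λ = 1.85×10^3 nm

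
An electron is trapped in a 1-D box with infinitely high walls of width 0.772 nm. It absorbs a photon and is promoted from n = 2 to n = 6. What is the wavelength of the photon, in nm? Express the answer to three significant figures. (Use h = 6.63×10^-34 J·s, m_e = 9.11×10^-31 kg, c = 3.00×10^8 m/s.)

λ = 61.4 nm

E_1 = h²/(8m_eL²) = 1.012×10^-19 J, so ΔE = (6² − 2²)E_1 = 3.238×10^-18 J.
λ = hc/ΔE = (6.63×10^-34·3.00×10^8)/3.238×10^-18 = 6.14×10^-8 m = 61.4 nm.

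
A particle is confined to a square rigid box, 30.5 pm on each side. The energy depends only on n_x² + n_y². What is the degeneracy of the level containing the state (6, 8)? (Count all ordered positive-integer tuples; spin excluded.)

degeneracy = 2

The level has n_x² + n_y² = 100. The ordered positive-integer solutions are (6, 8), (8, 6).
That gives 2 states.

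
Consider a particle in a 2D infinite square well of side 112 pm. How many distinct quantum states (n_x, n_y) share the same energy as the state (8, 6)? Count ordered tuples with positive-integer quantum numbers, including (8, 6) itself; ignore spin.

The level has n_x² + n_y² = 100. The ordered positive-integer solutions are (6, 8), (8, 6).
That gives 2 states.

degeneracy = 2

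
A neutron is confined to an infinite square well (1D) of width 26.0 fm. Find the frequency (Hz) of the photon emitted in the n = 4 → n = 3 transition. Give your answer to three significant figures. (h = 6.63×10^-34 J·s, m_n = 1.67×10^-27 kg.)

f = 5.14×10^20 Hz

E_1 = h²/(8m_nL²) = 4.867×10^-14 J and ΔE = (4² − 3²)E_1 = 3.407×10^-13 J.
f = ΔE/h = 3.407×10^-13/6.63×10^-34 = 5.14×10^20 Hz.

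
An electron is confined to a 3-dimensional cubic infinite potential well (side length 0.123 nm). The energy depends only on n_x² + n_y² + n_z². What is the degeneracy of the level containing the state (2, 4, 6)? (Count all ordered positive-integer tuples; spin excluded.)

The level has n_x² + n_y² + n_z² = 56. The ordered positive-integer solutions are (2, 4, 6), (2, 6, 4), (4, 2, 6), (4, 6, 2), (6, 2, 4), (6, 4, 2).
That gives 6 states.

degeneracy = 6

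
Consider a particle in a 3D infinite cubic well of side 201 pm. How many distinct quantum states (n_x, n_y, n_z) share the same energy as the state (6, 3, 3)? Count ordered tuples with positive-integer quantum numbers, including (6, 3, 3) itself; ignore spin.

The level has n_x² + n_y² + n_z² = 54. The ordered positive-integer solutions are (1, 2, 7), (1, 7, 2), (2, 1, 7), (2, 5, 5), (2, 7, 1), (3, 3, 6), (3, 6, 3), (5, 2, 5), (5, 5, 2), (6, 3, 3), (7, 1, 2), (7, 2, 1).
That gives 12 states.

degeneracy = 12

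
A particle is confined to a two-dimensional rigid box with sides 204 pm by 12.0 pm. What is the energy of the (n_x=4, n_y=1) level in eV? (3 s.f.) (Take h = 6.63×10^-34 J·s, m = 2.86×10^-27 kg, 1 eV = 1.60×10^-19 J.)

For a 2D rectangular well E = (h²/8m)·Σ n_i²/L_i² = (6.63×10^-34)²/(8·2.86×10^-27) · [4²/(204 pm)² + 1²/(12.0 pm)²].
Evaluating gives E = 1.408×10^-19 J = 0.880 eV.

E = 0.880 eV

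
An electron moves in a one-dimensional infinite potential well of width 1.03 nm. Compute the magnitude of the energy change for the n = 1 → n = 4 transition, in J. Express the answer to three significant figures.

E_1 = h²/(8m_eL²) = 5.679×10^-20 J.
|ΔE| = |1² − 4²|·E_1 = 15·5.679×10^-20 J = 8.52×10^-19 J.

|ΔE| = 8.52×10^-19 J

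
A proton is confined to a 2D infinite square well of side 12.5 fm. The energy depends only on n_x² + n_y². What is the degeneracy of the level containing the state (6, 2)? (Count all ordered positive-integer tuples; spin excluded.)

degeneracy = 2

The level has n_x² + n_y² = 40. The ordered positive-integer solutions are (2, 6), (6, 2).
That gives 2 states.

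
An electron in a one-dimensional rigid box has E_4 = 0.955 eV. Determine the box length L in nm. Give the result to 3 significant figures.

L = 2.51 nm

From E_n = n²h²/(8m_eL²), L = n·h/√(8m_eE_n).
E_4 = 0.955 eV = 1.530×10^-19 J, so L = 4·6.626×10^-34/√(8·9.109×10^-31·1.530×10^-19) = 2.51×10^-9 m = 2.51 nm.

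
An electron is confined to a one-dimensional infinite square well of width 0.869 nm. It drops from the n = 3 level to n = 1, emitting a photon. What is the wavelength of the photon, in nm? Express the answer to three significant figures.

E_1 = h²/(8m_eL²) = 7.978×10^-20 J, so ΔE = (3² − 1²)E_1 = 6.382×10^-19 J.
λ = hc/ΔE = (6.626×10^-34·2.998×10^8)/6.382×10^-19 = 3.11×10^-7 m = 311 nm.

λ = 311 nm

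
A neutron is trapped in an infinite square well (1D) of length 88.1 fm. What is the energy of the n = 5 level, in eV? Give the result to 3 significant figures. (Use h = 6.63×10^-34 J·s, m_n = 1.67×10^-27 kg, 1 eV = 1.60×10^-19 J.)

E_5 = 6.62×10^5 eV

For an infinite well E_n = n²h²/(8m_nL²), so E_1 = h²/(8m_nL²) = (6.63×10^-34)²/(8·1.67×10^-27·(8.81×10^-14 m)²) = 4.239×10^-15 J.
Then E_5 = 5²·E_1 = 25·4.239×10^-15 J = 1.060×10^-13 J.
Converting, E_5 = 1.060×10^-13 J / (1.60×10^-19 J/eV) = 6.62×10^5 eV.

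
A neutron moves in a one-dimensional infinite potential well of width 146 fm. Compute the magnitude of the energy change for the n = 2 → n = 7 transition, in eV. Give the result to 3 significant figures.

E_1 = h²/(8m_nL²) = 1.537×10^-15 J.
|ΔE| = |2² − 7²|·E_1 = 45·1.537×10^-15 J = 6.917×10^-14 J = 4.32×10^5 eV.

|ΔE| = 4.32×10^5 eV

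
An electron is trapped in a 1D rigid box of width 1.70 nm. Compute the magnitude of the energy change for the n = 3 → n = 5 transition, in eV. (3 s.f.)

E_1 = h²/(8m_eL²) = 2.085×10^-20 J.
|ΔE| = |3² − 5²|·E_1 = 16·2.085×10^-20 J = 3.336×10^-19 J = 2.08 eV.

|ΔE| = 2.08 eV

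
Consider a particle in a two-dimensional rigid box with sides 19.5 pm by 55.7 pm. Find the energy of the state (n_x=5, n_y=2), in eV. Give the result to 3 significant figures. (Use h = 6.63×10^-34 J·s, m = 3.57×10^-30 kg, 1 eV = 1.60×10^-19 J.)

For a 2D rectangular well E = (h²/8m)·Σ n_i²/L_i² = (6.63×10^-34)²/(8·3.57×10^-30) · [5²/(19.5 pm)² + 2²/(55.7 pm)²].
Evaluating gives E = 1.032×10^-15 J = 6.45×10^3 eV.

E = 6.45×10^3 eV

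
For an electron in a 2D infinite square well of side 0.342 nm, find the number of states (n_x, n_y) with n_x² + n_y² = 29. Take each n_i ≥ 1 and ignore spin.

degeneracy = 2

The level has n_x² + n_y² = 29. The ordered positive-integer solutions are (2, 5), (5, 2).
That gives 2 states.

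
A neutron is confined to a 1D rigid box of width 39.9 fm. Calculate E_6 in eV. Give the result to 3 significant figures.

E_6 = 4.62×10^6 eV

For an infinite well E_n = n²h²/(8m_nL²), so E_1 = h²/(8m_nL²) = (6.626×10^-34)²/(8·1.675×10^-27·(3.99×10^-14 m)²) = 2.058×10^-14 J.
Then E_6 = 6²·E_1 = 36·2.058×10^-14 J = 7.409×10^-13 J.
Converting, E_6 = 7.409×10^-13 J / (1.602×10^-19 J/eV) = 4.62×10^6 eV.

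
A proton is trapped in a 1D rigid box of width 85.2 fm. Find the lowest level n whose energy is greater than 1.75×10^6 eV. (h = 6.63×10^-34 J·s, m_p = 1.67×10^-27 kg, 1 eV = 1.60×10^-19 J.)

n = 8

E_1 = h²/(8m_pL²) = 4.533×10^-15 J = 2.833×10^4 eV.
Need n² > 1.75×10^6/2.833×10^4 = 61.77, i.e. n > 7.859.
The smallest integer satisfying this is n = 8.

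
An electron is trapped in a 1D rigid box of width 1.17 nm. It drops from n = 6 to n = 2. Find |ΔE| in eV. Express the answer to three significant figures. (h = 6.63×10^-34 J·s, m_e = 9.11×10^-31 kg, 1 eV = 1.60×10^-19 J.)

E_1 = h²/(8m_eL²) = 4.406×10^-20 J.
|ΔE| = |6² − 2²|·E_1 = 32·4.406×10^-20 J = 1.410×10^-18 J = 8.81 eV.

|ΔE| = 8.81 eV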